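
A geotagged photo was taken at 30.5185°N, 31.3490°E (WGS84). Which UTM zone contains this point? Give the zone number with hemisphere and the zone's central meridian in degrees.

Zone 36N, central meridian 33°

UTM zone = ⌊(λ + 180)/6⌋ + 1; 31.3490° ∈ [30°, 36°) → zone 36.
Hemisphere: N (φ ≥ 0).
Central meridian λ₀ = 6×36 − 183 = 33°.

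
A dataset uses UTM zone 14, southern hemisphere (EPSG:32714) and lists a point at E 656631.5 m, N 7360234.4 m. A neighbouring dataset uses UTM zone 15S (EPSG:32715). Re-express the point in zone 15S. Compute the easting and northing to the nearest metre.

UTM 14S → geographic: φ = -23.86169989°, λ = -97.46179963°.
UTM 15S (λ₀ = -93°) forward: E = 45390.709 m, N = 7353914.704 m.

E 45391 m, N 7353915 m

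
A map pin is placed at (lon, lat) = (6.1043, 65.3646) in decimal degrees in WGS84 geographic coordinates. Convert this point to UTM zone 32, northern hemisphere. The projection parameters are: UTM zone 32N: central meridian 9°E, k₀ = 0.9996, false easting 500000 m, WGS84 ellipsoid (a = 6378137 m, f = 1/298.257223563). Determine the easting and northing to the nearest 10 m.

Zone 32 central meridian λ₀ = 6×32 − 183 = 9°; Δλ = -2.8957°.
Transverse Mercator on WGS84 with k₀ = 0.9996 gives E = 365349.876 m, N = 7252183.280 m.

E 365350 m, N 7252180 m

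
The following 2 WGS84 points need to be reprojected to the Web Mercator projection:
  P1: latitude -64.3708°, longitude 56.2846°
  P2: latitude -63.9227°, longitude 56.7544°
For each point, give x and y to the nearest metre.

P1: x 6265573 m, y -9444556 m; P2: x 6317871 m, y -9330162 m

Web Mercator: x = R·λ, y = R·ln tan(π/4+φ/2), R = 6378137 m.
P1 (-64.3708°, 56.2846°) → (6265573.012, -9444555.676) m.
P2 (-63.9227°, 56.7544°) → (6317870.908, -9330161.790) m.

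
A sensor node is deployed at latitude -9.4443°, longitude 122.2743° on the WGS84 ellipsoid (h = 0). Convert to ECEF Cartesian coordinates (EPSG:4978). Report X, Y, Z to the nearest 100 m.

WGS84: a = 6378137 m, e² = 0.006694380; N(φ) = a/√(1−e²sin²φ) = 6378711.897 m.
X = (N+h)·cosφ·cosλ = -3359893.750 m; Y = (N+h)·cosφ·sinλ = 5320108.241 m; Z = (N(1−e²)+h)·sinφ = -1039667.782 m.

X -3359900 m, Y 5320100 m, Z -1039700 m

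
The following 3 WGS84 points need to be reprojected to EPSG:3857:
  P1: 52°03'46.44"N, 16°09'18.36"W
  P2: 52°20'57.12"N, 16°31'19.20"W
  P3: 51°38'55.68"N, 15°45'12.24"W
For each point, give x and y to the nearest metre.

P1: x -1798378 m, y 6811507 m; P2: x -1839221 m, y 6863513 m; P3: x -1753660 m, y 6736871 m

Web Mercator: x = R·λ, y = R·ln tan(π/4+φ/2), R = 6378137 m.
P1 (52.0629°, -16.1551°) → (-1798377.506, 6811506.581) m.
P2 (52.3492°, -16.5220°) → (-1839220.627, 6863513.248) m.
P3 (51.6488°, -15.7534°) → (-1753660.466, 6736871.402) m.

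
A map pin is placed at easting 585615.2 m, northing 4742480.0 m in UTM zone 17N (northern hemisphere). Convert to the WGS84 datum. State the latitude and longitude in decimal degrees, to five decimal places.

lat 42.83010°, lon -79.95250°

Zone 17N: λ₀ = -81°, k₀ = 0.9996, false easting 500000 m.
Meridian distance M = (N − FN)/k₀ = 4744377.8 m.
Inverse transverse Mercator on WGS84 gives φ = 42.83009955°, λ = -79.95250044°.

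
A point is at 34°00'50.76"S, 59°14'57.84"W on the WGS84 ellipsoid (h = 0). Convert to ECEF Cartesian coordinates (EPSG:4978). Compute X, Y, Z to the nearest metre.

X 2706007 m, Y -4548280 m, Z -3547743 m

WGS84: a = 6378137 m, e² = 0.006694380; N(φ) = a/√(1−e²sin²φ) = 6384828.097 m.
X = (N+h)·cosφ·cosλ = 2706006.770 m; Y = (N+h)·cosφ·sinλ = -4548280.056 m; Z = (N(1−e²)+h)·sinφ = -3547743.077 m.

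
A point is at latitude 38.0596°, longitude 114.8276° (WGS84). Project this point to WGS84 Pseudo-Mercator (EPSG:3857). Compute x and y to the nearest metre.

Web Mercator is spherical with R = a = 6378137 m.
x = R·λ = 6378137 × 2.004119692 = 12782549.961 m.
y = R·ln tan(π/4 + φ/2) = 6378137 × 0.719308588 = 4587848.719 m.

x 12782550 m, y 4587849 m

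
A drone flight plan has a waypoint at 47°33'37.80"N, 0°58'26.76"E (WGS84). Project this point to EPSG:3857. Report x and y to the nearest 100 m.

x 108400 m, y 6034000 m

Web Mercator is spherical with R = a = 6378137 m.
x = R·λ = 6378137 × 0.017001252 = 108436.316 m.
y = R·ln tan(π/4 + φ/2) = 6378137 × 0.946051594 = 6034046.678 m.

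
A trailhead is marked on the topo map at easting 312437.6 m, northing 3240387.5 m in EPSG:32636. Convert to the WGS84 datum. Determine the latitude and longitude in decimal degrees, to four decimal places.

lat 29.2785°, lon 31.0693°

Zone 36N: λ₀ = 33°, k₀ = 0.9996, false easting 500000 m.
Meridian distance M = (N − FN)/k₀ = 3241684.2 m.
Inverse transverse Mercator on WGS84 gives φ = 29.27849971°, λ = 31.06930010°.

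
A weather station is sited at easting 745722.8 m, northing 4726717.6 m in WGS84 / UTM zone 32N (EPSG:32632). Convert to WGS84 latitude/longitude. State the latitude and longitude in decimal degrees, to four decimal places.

lat 42.6537°, lon 11.9978°

Zone 32N: λ₀ = 9°, k₀ = 0.9996, false easting 500000 m.
Meridian distance M = (N − FN)/k₀ = 4728609.0 m.
Inverse transverse Mercator on WGS84 gives φ = 42.65369992°, λ = 11.99779974°.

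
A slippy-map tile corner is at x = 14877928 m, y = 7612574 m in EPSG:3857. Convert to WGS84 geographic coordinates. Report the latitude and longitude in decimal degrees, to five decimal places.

lat 56.27110°, lon 133.65070°

R = 6378137 m. λ = x/R = 133.65070118°.
φ = 2·arctan(exp(y/R)) − 90° = 2·arctan(3.29874) − 90° = 56.27109810°.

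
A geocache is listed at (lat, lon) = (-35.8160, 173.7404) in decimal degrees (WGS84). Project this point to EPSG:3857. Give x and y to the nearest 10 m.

x 19340690 m, y -4275330 m

Web Mercator is spherical with R = a = 6378137 m.
x = R·λ = 6378137 × 3.032342024 = 19340692.858 m.
y = R·ln tan(π/4 + φ/2) = 6378137 × -0.670310579 = -4275332.703 m.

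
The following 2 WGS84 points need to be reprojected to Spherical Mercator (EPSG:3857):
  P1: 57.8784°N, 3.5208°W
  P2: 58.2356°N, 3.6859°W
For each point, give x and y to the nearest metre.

P1: x -391934 m, y 7941816 m; P2: x -410313 m, y 8016973 m

Web Mercator: x = R·λ, y = R·ln tan(π/4+φ/2), R = 6378137 m.
P1 (57.8784°, -3.5208°) → (-391933.663, 7941816.435) m.
P2 (58.2356°, -3.6859°) → (-410312.511, 8016973.440) m.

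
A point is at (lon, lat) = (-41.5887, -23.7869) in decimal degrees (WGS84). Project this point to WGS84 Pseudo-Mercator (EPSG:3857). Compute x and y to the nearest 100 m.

Web Mercator is spherical with R = a = 6378137 m.
x = R·λ = 6378137 × -0.725859747 = -4629632.907 m.
y = R·ln tan(π/4 + φ/2) = 6378137 × -0.427626808 = -2727462.363 m.

x -4629600 m, y -2727500 m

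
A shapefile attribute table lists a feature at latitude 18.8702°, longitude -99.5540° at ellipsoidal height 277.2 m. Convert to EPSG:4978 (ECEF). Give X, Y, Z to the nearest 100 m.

X -1002100 m, Y -5954000 m, Z 2049800 m

WGS84: a = 6378137 m, e² = 0.006694380; N(φ) = a/√(1−e²sin²φ) = 6380371.346 m.
X = (N+h)·cosφ·cosλ = -1002121.888 m; Y = (N+h)·cosφ·sinλ = -5953966.888 m; Z = (N(1−e²)+h)·sinφ = 2049848.874 m.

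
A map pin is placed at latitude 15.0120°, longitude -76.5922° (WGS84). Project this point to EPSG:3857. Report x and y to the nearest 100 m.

x -8526200 m, y 1690600 m

Web Mercator is spherical with R = a = 6378137 m.
x = R·λ = 6378137 × -1.336786071 = -8526204.703 m.
y = R·ln tan(π/4 + φ/2) = 6378137 × 0.265059082 = 1690583.135 m.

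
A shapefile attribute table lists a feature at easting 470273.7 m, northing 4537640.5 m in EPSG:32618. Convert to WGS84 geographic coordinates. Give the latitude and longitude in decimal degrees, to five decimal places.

lat 40.98940°, lon -75.35340°

Zone 18N: λ₀ = -75°, k₀ = 0.9996, false easting 500000 m.
Meridian distance M = (N − FN)/k₀ = 4539456.3 m.
Inverse transverse Mercator on WGS84 gives φ = 40.98940005°, λ = -75.35340037°.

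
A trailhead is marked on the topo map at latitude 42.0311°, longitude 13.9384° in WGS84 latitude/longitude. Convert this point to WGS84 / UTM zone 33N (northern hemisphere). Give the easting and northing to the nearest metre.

E 412123 m, N 4653774 m

Zone 33 central meridian λ₀ = 6×33 − 183 = 15°; Δλ = -1.0616°.
Transverse Mercator on WGS84 with k₀ = 0.9996 gives E = 412123.106 m, N = 4653774.339 m.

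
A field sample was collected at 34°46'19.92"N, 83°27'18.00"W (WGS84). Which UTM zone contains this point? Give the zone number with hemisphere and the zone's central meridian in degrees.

Zone 17N, central meridian -81°

UTM zone = ⌊(λ + 180)/6⌋ + 1; -83.4550° ∈ [-84°, -78°) → zone 17.
Hemisphere: N (φ ≥ 0).
Central meridian λ₀ = 6×17 − 183 = -81°.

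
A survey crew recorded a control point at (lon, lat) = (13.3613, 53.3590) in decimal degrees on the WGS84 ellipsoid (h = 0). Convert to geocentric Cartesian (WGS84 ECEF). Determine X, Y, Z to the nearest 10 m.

WGS84: a = 6378137 m, e² = 0.006694380; N(φ) = a/√(1−e²sin²φ) = 6391926.628 m.
X = (N+h)·cosφ·cosλ = 3711441.247 m; Y = (N+h)·cosφ·sinλ = 881541.308 m; Z = (N(1−e²)+h)·sinφ = 5094487.687 m.

X 3711440 m, Y 881540 m, Z 5094490 m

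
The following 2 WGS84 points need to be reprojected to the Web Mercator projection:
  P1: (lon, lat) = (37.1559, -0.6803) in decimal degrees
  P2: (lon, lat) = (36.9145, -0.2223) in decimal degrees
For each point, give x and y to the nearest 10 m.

Web Mercator: x = R·λ, y = R·ln tan(π/4+φ/2), R = 6378137 m.
P1 (-0.6803°, 37.1559°) → (4136175.868, -75732.429) m.
P2 (-0.2223°, 36.9145°) → (4109303.343, -24746.385) m.

P1: x 4136180 m, y -75730 m; P2: x 4109300 m, y -24750 m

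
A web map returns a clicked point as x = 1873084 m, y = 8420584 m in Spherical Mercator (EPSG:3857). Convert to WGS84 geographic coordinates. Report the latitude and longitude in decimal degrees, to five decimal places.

R = 6378137 m. λ = x/R = 16.82619986°.
φ = 2·arctan(exp(y/R)) − 90° = 2·arctan(3.74427) − 90° = 60.09349947°.

lat 60.09350°, lon 16.82620°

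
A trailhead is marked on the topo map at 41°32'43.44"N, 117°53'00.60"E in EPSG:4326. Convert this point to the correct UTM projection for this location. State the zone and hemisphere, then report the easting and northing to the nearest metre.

Longitude 117.8835° lies in the 6° band [114°, 120°), giving zone 50; latitude is north of the equator, so 50N.
Zone 50 central meridian λ₀ = 6×50 − 183 = 117°; Δλ = +0.8835°.
Transverse Mercator on WGS84 with k₀ = 0.9996 gives E = 573688.192 m, N = 4599681.323 m.

Zone 50N: E 573688 m, N 4599681 m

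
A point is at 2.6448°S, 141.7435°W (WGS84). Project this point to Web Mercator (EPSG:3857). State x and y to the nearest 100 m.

x -15778800 m, y -294500 m

Web Mercator is spherical with R = a = 6378137 m.
x = R·λ = 6378137 × -2.473890768 = -15778814.243 m.
y = R·ln tan(π/4 + φ/2) = 6378137 × -0.046176870 = -294522.402 m.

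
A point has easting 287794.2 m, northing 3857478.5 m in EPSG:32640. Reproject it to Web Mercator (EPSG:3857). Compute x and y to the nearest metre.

x 6086872 m, y 4141820 m

Unproject from UTM 40N (λ₀ = 57°) → φ = 34.83750033°, λ = 54.67930041°.
Web Mercator (R = 6378137 m): x = 6086871.879 m, y = 4141819.957 m.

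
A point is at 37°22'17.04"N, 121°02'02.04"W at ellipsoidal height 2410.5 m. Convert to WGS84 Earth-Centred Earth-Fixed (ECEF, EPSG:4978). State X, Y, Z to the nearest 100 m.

X -2617400 m, Y -4350300 m, Z 3851700 m

WGS84: a = 6378137 m, e² = 0.006694380; N(φ) = a/√(1−e²sin²φ) = 6386016.998 m.
X = (N+h)·cosφ·cosλ = -2617420.840 m; Y = (N+h)·cosφ·sinλ = -4350287.438 m; Z = (N(1−e²)+h)·sinφ = 3851694.125 m.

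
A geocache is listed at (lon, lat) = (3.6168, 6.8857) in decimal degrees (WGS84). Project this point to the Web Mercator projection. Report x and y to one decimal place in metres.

Web Mercator is spherical with R = a = 6378137 m.
x = R·λ = 6378137 × 0.063125068 = 402620.334 m.
y = R·ln tan(π/4 + φ/2) = 6378137 × 0.120468470 = 768364.404 m.

x 402620.3 m, y 768364.4 m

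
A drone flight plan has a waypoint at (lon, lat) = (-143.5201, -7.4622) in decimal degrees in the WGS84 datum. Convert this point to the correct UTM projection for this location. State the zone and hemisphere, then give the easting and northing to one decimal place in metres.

Longitude -143.5201° lies in the 6° band [-144°, -138°), giving zone 7; latitude is south of the equator, so 7S.
Zone 7 central meridian λ₀ = 6×7 − 183 = -141°; Δλ = -2.5201°.
Transverse Mercator on WGS84 with k₀ = 0.9996 gives E = 221847.989 m, N = 9174361.186 m.

Zone 7S: E 221848.0 m, N 9174361.2 m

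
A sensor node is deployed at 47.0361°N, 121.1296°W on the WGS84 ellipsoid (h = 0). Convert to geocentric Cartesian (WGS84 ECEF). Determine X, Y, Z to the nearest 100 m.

X -2251300 m, Y -3727700 m, Z 4644500 m

WGS84: a = 6378137 m, e² = 0.006694380; N(φ) = a/√(1−e²sin²φ) = 6389600.276 m.
X = (N+h)·cosφ·cosλ = -2251300.481 m; Y = (N+h)·cosφ·sinλ = -3727667.996 m; Z = (N(1−e²)+h)·sinφ = 4644500.914 m.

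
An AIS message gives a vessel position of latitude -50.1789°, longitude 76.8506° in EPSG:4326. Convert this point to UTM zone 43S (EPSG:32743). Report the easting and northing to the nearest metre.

Zone 43 central meridian λ₀ = 6×43 − 183 = 75°; Δλ = +1.8506°.
Transverse Mercator on WGS84 with k₀ = 0.9996 gives E = 632130.178 m, N = 4439838.917 m.

E 632130 m, N 4439839 m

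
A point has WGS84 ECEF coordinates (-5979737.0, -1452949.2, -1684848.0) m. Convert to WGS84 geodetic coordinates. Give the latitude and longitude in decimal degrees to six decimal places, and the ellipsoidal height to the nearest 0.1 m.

λ = atan2(Y, X) = -166.34299992°; p = √(X²+Y²) = 6153723.7 m.
Bowring's method on WGS84 (a = 6378137 m, b = 6356752.314 m) gives φ = -15.41020032°, h = 3567.277 m.

lat -15.410200°, lon -166.343000°, h 3567.3 m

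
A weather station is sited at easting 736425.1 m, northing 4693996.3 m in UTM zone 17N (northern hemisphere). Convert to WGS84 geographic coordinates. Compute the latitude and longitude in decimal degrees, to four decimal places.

Zone 17N: λ₀ = -81°, k₀ = 0.9996, false easting 500000 m.
Meridian distance M = (N − FN)/k₀ = 4695874.6 m.
Inverse transverse Mercator on WGS84 gives φ = 42.36229978°, λ = -78.12900061°.

lat 42.3623°, lon -78.1290°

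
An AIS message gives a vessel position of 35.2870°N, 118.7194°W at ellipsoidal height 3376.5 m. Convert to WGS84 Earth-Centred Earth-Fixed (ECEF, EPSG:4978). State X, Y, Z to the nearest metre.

X -2505844 m, Y -4573342 m, Z 3665854 m

WGS84: a = 6378137 m, e² = 0.006694380; N(φ) = a/√(1−e²sin²φ) = 6385273.181 m.
X = (N+h)·cosφ·cosλ = -2505844.387 m; Y = (N+h)·cosφ·sinλ = -4573341.547 m; Z = (N(1−e²)+h)·sinφ = 3665853.945 m.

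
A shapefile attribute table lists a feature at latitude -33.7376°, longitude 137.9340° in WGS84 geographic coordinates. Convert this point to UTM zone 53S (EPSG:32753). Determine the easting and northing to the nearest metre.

Zone 53 central meridian λ₀ = 6×53 − 183 = 135°; Δλ = +2.9340°.
Transverse Mercator on WGS84 with k₀ = 0.9996 gives E = 771824.676 m, N = 6263070.358 m.

E 771825 m, N 6263070 m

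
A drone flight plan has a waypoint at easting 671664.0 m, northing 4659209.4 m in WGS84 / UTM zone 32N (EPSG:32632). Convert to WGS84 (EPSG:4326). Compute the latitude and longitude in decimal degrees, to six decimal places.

Zone 32N: λ₀ = 9°, k₀ = 0.9996, false easting 500000 m.
Meridian distance M = (N − FN)/k₀ = 4661073.8 m.
Inverse transverse Mercator on WGS84 gives φ = 42.06620009°, λ = 11.07490041°.

lat 42.066200°, lon 11.074900°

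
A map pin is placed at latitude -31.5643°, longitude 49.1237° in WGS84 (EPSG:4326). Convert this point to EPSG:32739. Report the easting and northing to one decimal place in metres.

Zone 39 central meridian λ₀ = 6×39 − 183 = 51°; Δλ = -1.8763°.
Transverse Mercator on WGS84 with k₀ = 0.9996 gives E = 321926.001 m, N = 6506330.106 m.

E 321926.0 m, N 6506330.1 m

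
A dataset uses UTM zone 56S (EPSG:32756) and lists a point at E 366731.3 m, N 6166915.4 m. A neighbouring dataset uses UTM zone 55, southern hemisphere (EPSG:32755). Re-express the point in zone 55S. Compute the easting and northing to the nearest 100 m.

E 916800 m, N 6158500 m

UTM 56S → geographic: φ = -34.63099967°, λ = 151.54610017°.
UTM 55S (λ₀ = 147°) forward: E = 916848.785 m, N = 6158466.722 m.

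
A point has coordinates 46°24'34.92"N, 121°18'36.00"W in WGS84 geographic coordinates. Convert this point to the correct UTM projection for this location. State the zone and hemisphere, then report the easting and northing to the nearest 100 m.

Zone 10N: E 629900 m, N 5141000 m

Longitude -121.3100° lies in the 6° band [-126°, -120°), giving zone 10; latitude is north of the equator, so 10N.
Zone 10 central meridian λ₀ = 6×10 − 183 = -123°; Δλ = +1.6900°.
Transverse Mercator on WGS84 with k₀ = 0.9996 gives E = 629890.509 m, N = 5140957.276 m.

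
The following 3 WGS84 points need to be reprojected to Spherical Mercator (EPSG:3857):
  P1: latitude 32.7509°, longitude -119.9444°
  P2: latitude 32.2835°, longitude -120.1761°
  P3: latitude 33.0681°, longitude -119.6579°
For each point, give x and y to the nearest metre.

P1: x -13352150 m, y 3862287 m; P2: x -13377942 m, y 3800582 m; P3: x -13320256 m, y 3904347 m

Web Mercator: x = R·λ, y = R·ln tan(π/4+φ/2), R = 6378137 m.
P1 (32.7509°, -119.9444°) → (-13352149.532, 3862286.589) m.
P2 (32.2835°, -120.1761°) → (-13377942.258, 3800582.209) m.
P3 (33.0681°, -119.6579°) → (-13320256.497, 3904346.592) m.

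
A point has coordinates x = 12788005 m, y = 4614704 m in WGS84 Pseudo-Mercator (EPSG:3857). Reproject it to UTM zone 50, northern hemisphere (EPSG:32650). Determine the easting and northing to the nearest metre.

Web Mercator inverse (R = 6378137 m) → φ = 38.24930247°, λ = 114.87660345°.
UTM 50N forward: E = 314194.314 m, N = 4235608.295 m.

E 314194 m, N 4235608 m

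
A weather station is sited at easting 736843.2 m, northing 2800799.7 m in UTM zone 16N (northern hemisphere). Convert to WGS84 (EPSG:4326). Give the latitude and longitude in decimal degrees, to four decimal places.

lat 25.3050°, lon -84.6475°

Zone 16N: λ₀ = -87°, k₀ = 0.9996, false easting 500000 m.
Meridian distance M = (N − FN)/k₀ = 2801920.5 m.
Inverse transverse Mercator on WGS84 gives φ = 25.30499961°, λ = -84.64750042°.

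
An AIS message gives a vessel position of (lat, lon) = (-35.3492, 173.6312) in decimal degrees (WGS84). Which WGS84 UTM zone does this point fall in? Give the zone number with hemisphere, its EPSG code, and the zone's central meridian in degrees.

Zone 59S (EPSG:32759), central meridian 171°

UTM zone = ⌊(λ + 180)/6⌋ + 1; 173.6312° ∈ [168°, 174°) → zone 59.
Hemisphere: S (φ < 0).
Central meridian λ₀ = 6×59 − 183 = 171°.
EPSG code: 32759.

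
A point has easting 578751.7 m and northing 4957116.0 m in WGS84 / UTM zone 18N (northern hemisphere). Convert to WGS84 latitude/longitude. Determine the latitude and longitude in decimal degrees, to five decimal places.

lat 44.76310°, lon -74.00490°

Zone 18N: λ₀ = -75°, k₀ = 0.9996, false easting 500000 m.
Meridian distance M = (N − FN)/k₀ = 4959099.6 m.
Inverse transverse Mercator on WGS84 gives φ = 44.76310043°, λ = -74.00489943°.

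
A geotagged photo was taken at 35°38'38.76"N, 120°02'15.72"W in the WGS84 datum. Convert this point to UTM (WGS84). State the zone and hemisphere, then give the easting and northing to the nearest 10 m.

Longitude -120.0377° lies in the 6° band [-126°, -120°), giving zone 10; latitude is north of the equator, so 10N.
Zone 10 central meridian λ₀ = 6×10 − 183 = -123°; Δλ = +2.9623°.
Transverse Mercator on WGS84 with k₀ = 0.9996 gives E = 768218.152 m, N = 3948517.822 m.

Zone 10N: E 768220 m, N 3948520 m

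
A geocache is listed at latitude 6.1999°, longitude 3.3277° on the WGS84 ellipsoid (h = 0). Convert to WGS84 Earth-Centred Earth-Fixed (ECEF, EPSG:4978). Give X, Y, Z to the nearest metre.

X 6330388 m, Y 368079 m, Z 684239 m

WGS84: a = 6378137 m, e² = 0.006694380; N(φ) = a/√(1−e²sin²φ) = 6378386.016 m.
X = (N+h)·cosφ·cosλ = 6330387.926 m; Y = (N+h)·cosφ·sinλ = 368078.597 m; Z = (N(1−e²)+h)·sinφ = 684239.086 m.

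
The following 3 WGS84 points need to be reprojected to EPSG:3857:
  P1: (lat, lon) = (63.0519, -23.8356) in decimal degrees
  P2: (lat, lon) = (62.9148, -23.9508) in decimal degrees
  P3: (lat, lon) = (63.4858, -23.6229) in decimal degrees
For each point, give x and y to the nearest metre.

P1: x -2653367 m, y 9112988 m; P2: x -2666191 m, y 9079390 m; P3: x -2629689 m, y 9220374 m

Web Mercator: x = R·λ, y = R·ln tan(π/4+φ/2), R = 6378137 m.
P1 (63.0519°, -23.8356°) → (-2653366.855, 9112988.231) m.
P2 (62.9148°, -23.9508°) → (-2666190.860, 9079390.094) m.
P3 (63.4858°, -23.6229°) → (-2629689.199, 9220373.858) m.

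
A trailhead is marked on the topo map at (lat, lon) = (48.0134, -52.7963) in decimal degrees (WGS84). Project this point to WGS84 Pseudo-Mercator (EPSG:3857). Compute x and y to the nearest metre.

Web Mercator is spherical with R = a = 6378137 m.
x = R·λ = 6378137 × -0.921469268 = -5877257.232 m.
y = R·ln tan(π/4 + φ/2) = 6378137 × 0.957816429 = 6109084.407 m.

x -5877257 m, y 6109084 m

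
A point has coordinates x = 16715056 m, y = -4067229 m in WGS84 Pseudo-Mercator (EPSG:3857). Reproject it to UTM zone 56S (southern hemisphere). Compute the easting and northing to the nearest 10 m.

Web Mercator inverse (R = 6378137 m) → φ = -34.28569722°, λ = 150.15390280°.
UTM 56S forward: E = 238012.601 m, N = 6202498.449 m.

E 238010 m, N 6202500 m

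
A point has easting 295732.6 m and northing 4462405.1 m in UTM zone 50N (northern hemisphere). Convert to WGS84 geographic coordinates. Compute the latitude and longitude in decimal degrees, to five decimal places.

lat 40.28720°, lon 114.59700°

Zone 50N: λ₀ = 117°, k₀ = 0.9996, false easting 500000 m.
Meridian distance M = (N − FN)/k₀ = 4464190.8 m.
Inverse transverse Mercator on WGS84 gives φ = 40.28720008°, λ = 114.59699950°.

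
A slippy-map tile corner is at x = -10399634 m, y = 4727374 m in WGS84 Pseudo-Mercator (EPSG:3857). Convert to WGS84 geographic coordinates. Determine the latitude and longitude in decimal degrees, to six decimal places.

R = 6378137 m. λ = x/R = -93.42150171°.
φ = 2·arctan(exp(y/R)) − 90° = 2·arctan(2.09842) − 90° = 39.03979871°.

lat 39.039799°, lon -93.421502°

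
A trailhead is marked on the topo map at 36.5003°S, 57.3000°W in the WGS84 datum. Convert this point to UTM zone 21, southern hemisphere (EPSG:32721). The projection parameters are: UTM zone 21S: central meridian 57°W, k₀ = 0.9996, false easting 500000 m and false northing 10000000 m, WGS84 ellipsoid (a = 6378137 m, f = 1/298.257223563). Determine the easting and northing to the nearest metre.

E 473133 m, N 5960517 m

Zone 21 central meridian λ₀ = 6×21 − 183 = -57°; Δλ = -0.3000°.
Transverse Mercator on WGS84 with k₀ = 0.9996 gives E = 473133.488 m, N = 5960516.802 m.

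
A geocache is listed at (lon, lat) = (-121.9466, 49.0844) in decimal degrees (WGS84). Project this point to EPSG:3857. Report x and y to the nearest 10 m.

x -13575030 m, y 6289190 m

Web Mercator is spherical with R = a = 6378137 m.
x = R·λ = 6378137 × -2.128369682 = -13575033.416 m.
y = R·ln tan(π/4 + φ/2) = 6378137 × 0.986055091 = 6289194.461 m.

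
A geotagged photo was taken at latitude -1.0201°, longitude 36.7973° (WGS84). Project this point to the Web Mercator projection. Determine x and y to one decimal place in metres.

x 4096256.7 m, y -113563.0 m

Web Mercator is spherical with R = a = 6378137 m.
x = R·λ = 6378137 × 0.642234041 = 4096256.699 m.
y = R·ln tan(π/4 + φ/2) = 6378137 × -0.017805044 = -113563.012 m.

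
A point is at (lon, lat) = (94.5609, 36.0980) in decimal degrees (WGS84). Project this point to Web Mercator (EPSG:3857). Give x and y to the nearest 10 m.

Web Mercator is spherical with R = a = 6378137 m.
x = R·λ = 6378137 × 1.650399049 = 10526471.237 m.
y = R·ln tan(π/4 + φ/2) = 6378137 × 0.676390992 = 4314114.413 m.

x 10526470 m, y 4314110 m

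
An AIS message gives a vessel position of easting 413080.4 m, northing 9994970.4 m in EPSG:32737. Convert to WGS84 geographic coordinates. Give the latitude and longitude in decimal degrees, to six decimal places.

lat -0.045500°, lon 38.218900°

Zone 37S: λ₀ = 39°, k₀ = 0.9996, false easting 500000 m, false northing 10000000 m.
Meridian distance M = (N − FN)/k₀ = -5031.6 m.
Inverse transverse Mercator on WGS84 gives φ = -0.04550011°, λ = 38.21889961°.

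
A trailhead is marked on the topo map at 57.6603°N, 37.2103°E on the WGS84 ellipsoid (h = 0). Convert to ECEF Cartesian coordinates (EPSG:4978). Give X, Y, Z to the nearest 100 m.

X 2723800 m, Y 2068300 m, Z 5365600 m

WGS84: a = 6378137 m, e² = 0.006694380; N(φ) = a/√(1−e²sin²φ) = 6393431.522 m.
X = (N+h)·cosφ·cosλ = 2723831.307 m; Y = (N+h)·cosφ·sinλ = 2068272.372 m; Z = (N(1−e²)+h)·sinφ = 5365593.779 m.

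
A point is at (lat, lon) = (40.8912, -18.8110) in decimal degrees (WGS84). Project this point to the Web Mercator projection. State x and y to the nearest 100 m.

Web Mercator is spherical with R = a = 6378137 m.
x = R·λ = 6378137 × -0.328313886 = -2094030.941 m.
y = R·ln tan(π/4 + φ/2) = 6378137 × 0.783348948 = 4996306.910 m.

x -2094000 m, y 4996300 m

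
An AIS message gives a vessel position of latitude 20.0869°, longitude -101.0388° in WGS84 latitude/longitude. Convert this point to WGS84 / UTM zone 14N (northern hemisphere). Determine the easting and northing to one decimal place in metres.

E 286813.5 m, N 2222400.8 m

Zone 14 central meridian λ₀ = 6×14 − 183 = -99°; Δλ = -2.0388°.
Transverse Mercator on WGS84 with k₀ = 0.9996 gives E = 286813.529 m, N = 2222400.778 m.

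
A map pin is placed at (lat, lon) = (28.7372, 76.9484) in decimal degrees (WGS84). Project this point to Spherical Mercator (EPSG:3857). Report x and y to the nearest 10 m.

Web Mercator is spherical with R = a = 6378137 m.
x = R·λ = 6378137 × 1.343002934 = 8565856.705 m.
y = R·ln tan(π/4 + φ/2) = 6378137 × 0.524015056 = 3342239.816 m.

x 8565860 m, y 3342240 m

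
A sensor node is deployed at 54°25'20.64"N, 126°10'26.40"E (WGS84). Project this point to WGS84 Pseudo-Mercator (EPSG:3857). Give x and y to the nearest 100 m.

Web Mercator is spherical with R = a = 6378137 m.
x = R·λ = 6378137 × 2.202151730 = 14045625.431 m.
y = R·ln tan(π/4 + φ/2) = 6378137 × 1.136783855 = 7250563.168 m.

x 14045600 m, y 7250600 m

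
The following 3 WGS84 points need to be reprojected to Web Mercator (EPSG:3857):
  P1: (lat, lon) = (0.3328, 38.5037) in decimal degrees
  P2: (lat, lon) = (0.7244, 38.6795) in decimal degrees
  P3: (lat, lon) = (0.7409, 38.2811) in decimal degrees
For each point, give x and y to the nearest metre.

P1: x 4286212 m, y 37047 m; P2: x 4305782 m, y 80642 m; P3: x 4261433 m, y 82479 m

Web Mercator: x = R·λ, y = R·ln tan(π/4+φ/2), R = 6378137 m.
P1 (0.3328°, 38.5037°) → (4286212.278, 37047.335) m.
P2 (0.7244°, 38.6795°) → (4305782.244, 80641.988) m.
P3 (0.7409°, 38.2811°) → (4261432.559, 82478.909) m.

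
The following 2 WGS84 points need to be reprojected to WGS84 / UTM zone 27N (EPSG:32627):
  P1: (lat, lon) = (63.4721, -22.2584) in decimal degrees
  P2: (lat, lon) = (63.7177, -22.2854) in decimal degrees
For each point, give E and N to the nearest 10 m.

UTM zone 27N: λ₀ = -21°, k₀ = 0.9996.
P1 (63.4721°, -22.2584°) → (437293.387, 7038807.133) m.
P2 (63.7177°, -22.2854°) → (436498.005, 7066196.031) m.

P1: E 437290 m, N 7038810 m; P2: E 436500 m, N 7066200 m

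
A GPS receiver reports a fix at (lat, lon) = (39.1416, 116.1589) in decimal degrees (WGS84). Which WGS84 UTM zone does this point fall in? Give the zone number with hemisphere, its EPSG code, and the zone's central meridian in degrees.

Zone 50N (EPSG:32650), central meridian 117°

UTM zone = ⌊(λ + 180)/6⌋ + 1; 116.1589° ∈ [114°, 120°) → zone 50.
Hemisphere: N (φ ≥ 0).
Central meridian λ₀ = 6×50 − 183 = 117°.
EPSG code: 32650.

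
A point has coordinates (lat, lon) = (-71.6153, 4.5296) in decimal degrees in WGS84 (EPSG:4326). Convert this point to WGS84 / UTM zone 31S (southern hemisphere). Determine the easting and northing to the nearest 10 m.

Zone 31 central meridian λ₀ = 6×31 − 183 = 3°; Δλ = +1.5296°.
Transverse Mercator on WGS84 with k₀ = 0.9996 gives E = 553839.711 m, N = 2053294.657 m.

E 553840 m, N 2053290 m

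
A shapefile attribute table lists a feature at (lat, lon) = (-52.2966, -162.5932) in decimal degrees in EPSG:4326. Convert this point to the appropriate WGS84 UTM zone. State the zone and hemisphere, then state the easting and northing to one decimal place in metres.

Longitude -162.5932° lies in the 6° band [-168°, -162°), giving zone 3; latitude is south of the equator, so 3S.
Zone 3 central meridian λ₀ = 6×3 − 183 = -165°; Δλ = +2.4068°.
Transverse Mercator on WGS84 with k₀ = 0.9996 gives E = 664121.791 m, N = 4203244.253 m.

Zone 3S: E 664121.8 m, N 4203244.3 m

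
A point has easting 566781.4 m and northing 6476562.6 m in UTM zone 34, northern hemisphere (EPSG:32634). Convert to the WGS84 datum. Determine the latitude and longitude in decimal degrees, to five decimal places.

Zone 34N: λ₀ = 21°, k₀ = 0.9996, false easting 500000 m.
Meridian distance M = (N − FN)/k₀ = 6479154.3 m.
Inverse transverse Mercator on WGS84 gives φ = 58.42469967°, λ = 22.14340017°.

lat 58.42470°, lon 22.14340°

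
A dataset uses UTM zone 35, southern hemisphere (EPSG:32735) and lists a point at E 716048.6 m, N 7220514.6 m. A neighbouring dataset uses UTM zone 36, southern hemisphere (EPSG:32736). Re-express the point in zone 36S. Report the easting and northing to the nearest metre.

UTM 35S → geographic: φ = -25.11579962°, λ = 29.14270018°.
UTM 36S (λ₀ = 33°) forward: E = 110937.316 m, N = 7216665.474 m.

E 110937 m, N 7216665 m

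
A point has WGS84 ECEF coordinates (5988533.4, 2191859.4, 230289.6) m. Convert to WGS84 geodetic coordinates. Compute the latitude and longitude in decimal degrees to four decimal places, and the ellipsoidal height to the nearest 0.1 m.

lat 2.0821°, lon 20.1031°, h 3098.8 m

λ = atan2(Y, X) = 20.10309976°; p = √(X²+Y²) = 6377051.0 m.
Bowring's method on WGS84 (a = 6378137 m, b = 6356752.314 m) gives φ = 2.08209970°, h = 3098.809 m.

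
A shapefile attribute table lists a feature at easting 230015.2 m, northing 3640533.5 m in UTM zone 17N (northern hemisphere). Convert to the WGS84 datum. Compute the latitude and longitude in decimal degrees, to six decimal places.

Zone 17N: λ₀ = -81°, k₀ = 0.9996, false easting 500000 m.
Meridian distance M = (N − FN)/k₀ = 3641990.3 m.
Inverse transverse Mercator on WGS84 gives φ = 32.86969997°, λ = -83.88540008°.

lat 32.869700°, lon -83.885400°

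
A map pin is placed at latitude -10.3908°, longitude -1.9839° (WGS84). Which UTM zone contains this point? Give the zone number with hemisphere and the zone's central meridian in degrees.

Zone 30S, central meridian -3°

UTM zone = ⌊(λ + 180)/6⌋ + 1; -1.9839° ∈ [-6°, 0°) → zone 30.
Hemisphere: S (φ < 0).
Central meridian λ₀ = 6×30 − 183 = -3°.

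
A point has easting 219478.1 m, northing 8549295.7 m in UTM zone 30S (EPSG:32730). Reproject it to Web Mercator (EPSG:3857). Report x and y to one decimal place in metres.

x -621964.3 m, y -1472268.0 m

Unproject from UTM 30S (λ₀ = -3°) → φ = -13.10969961°, λ = -5.58720034°.
Web Mercator (R = 6378137 m): x = -621964.296 m, y = -1472267.973 m.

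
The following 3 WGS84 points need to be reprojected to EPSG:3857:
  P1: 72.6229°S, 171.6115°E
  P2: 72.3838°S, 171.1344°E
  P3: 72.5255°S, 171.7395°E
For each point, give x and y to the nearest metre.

P1: x 19103705 m, y -11981421 m; P2: x 19050594 m, y -11892890 m; P3: x 19117954 m, y -11945215 m

Web Mercator: x = R·λ, y = R·ln tan(π/4+φ/2), R = 6378137 m.
P1 (-72.6229°, 171.6115°) → (19103704.794, -11981421.049) m.
P2 (-72.3838°, 171.1344°) → (19050594.265, -11892889.883) m.
P3 (-72.5255°, 171.7395°) → (19117953.689, -11945215.319) m.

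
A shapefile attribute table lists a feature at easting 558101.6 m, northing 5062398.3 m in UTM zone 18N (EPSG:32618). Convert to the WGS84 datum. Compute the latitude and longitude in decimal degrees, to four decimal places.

Zone 18N: λ₀ = -75°, k₀ = 0.9996, false easting 500000 m.
Meridian distance M = (N − FN)/k₀ = 5064424.1 m.
Inverse transverse Mercator on WGS84 gives φ = 45.71270042°, λ = -74.25350026°.

lat 45.7127°, lon -74.2535°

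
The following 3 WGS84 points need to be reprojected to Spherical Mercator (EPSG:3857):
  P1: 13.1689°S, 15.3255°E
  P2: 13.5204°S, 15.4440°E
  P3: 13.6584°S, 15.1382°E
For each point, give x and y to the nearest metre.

P1: x 1706027 m, y -1479035 m; P2: x 1719218 m, y -1519250 m; P3: x 1685177 m, y -1535055 m

Web Mercator: x = R·λ, y = R·ln tan(π/4+φ/2), R = 6378137 m.
P1 (-13.1689°, 15.3255°) → (1706026.856, -1479035.297) m.
P2 (-13.5204°, 15.4440°) → (1719218.216, -1519249.991) m.
P3 (-13.6584°, 15.1382°) → (1685176.716, -1535054.542) m.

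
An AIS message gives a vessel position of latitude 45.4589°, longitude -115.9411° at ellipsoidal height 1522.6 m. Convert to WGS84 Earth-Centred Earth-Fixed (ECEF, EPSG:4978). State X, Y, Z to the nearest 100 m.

WGS84: a = 6378137 m, e² = 0.006694380; N(φ) = a/√(1−e²sin²φ) = 6389010.141 m.
X = (N+h)·cosφ·cosλ = -1960835.017 m; Y = (N+h)·cosφ·sinλ = -4030819.106 m; Z = (N(1−e²)+h)·sinφ = 4524351.583 m.

X -1960800 m, Y -4030800 m, Z 4524400 m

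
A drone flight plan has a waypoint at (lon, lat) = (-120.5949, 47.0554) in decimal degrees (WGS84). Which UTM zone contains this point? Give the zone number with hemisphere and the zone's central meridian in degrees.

UTM zone = ⌊(λ + 180)/6⌋ + 1; -120.5949° ∈ [-126°, -120°) → zone 10.
Hemisphere: N (φ ≥ 0).
Central meridian λ₀ = 6×10 − 183 = -123°.

Zone 10N, central meridian -123°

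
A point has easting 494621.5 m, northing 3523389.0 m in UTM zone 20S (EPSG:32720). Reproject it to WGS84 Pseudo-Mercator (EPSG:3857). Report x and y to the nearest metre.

Unproject from UTM 20S (λ₀ = -63°) → φ = -58.43020029°, λ = -63.09209980°.
Web Mercator (R = 6378137 m): x = -7023380.423 m, y = -8058237.386 m.

x -7023380 m, y -8058237 m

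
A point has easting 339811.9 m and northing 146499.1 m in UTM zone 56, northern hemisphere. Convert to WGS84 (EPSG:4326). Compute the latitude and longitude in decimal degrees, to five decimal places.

lat 1.32500°, lon 151.56020°

Zone 56N: λ₀ = 153°, k₀ = 0.9996, false easting 500000 m.
Meridian distance M = (N − FN)/k₀ = 146557.7 m.
Inverse transverse Mercator on WGS84 gives φ = 1.32499981°, λ = 151.56019996°.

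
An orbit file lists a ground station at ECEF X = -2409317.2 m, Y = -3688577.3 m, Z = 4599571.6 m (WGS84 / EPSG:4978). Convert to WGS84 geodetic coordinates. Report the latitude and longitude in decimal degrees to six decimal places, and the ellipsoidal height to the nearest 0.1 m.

lat 46.425300°, lon -123.151900°, h 2223.6 m

λ = atan2(Y, X) = -123.15189996°; p = √(X²+Y²) = 4405724.9 m.
Bowring's method on WGS84 (a = 6378137 m, b = 6356752.314 m) gives φ = 46.42530029°, h = 2223.647 m.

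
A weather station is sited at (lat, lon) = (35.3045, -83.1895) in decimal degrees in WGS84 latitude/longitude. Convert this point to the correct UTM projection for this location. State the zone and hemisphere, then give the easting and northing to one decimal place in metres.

Longitude -83.1895° lies in the 6° band [-84°, -78°), giving zone 17; latitude is north of the equator, so 17N.
Zone 17 central meridian λ₀ = 6×17 − 183 = -81°; Δλ = -2.1895°.
Transverse Mercator on WGS84 with k₀ = 0.9996 gives E = 300931.249 m, N = 3909010.622 m.

Zone 17N: E 300931.2 m, N 3909010.6 m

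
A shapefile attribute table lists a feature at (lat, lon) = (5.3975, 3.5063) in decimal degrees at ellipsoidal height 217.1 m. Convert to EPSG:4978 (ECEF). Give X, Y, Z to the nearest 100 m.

WGS84: a = 6378137 m, e² = 0.006694380; N(φ) = a/√(1−e²sin²φ) = 6378325.907 m.
X = (N+h)·cosφ·cosλ = 6338373.811 m; Y = (N+h)·cosφ·sinλ = 388371.102 m; Z = (N(1−e²)+h)·sinφ = 595980.372 m.

X 6338400 m, Y 388400 m, Z 596000 m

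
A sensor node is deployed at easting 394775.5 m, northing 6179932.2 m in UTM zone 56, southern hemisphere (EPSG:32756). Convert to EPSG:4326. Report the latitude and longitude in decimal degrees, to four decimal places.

lat -34.5169°, lon 151.8536°

Zone 56S: λ₀ = 153°, k₀ = 0.9996, false easting 500000 m, false northing 10000000 m.
Meridian distance M = (N − FN)/k₀ = -3821596.4 m.
Inverse transverse Mercator on WGS84 gives φ = -34.51690004°, λ = 151.85360035°.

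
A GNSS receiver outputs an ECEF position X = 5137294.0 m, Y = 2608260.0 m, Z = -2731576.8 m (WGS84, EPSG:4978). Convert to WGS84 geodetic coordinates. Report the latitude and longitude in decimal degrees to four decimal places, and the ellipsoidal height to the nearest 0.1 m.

λ = atan2(Y, X) = 26.91740015°; p = √(X²+Y²) = 5761493.7 m.
Bowring's method on WGS84 (a = 6378137 m, b = 6356752.314 m) gives φ = -25.51530020°, h = 2034.814 m.

lat -25.5153°, lon 26.9174°, h 2034.8 m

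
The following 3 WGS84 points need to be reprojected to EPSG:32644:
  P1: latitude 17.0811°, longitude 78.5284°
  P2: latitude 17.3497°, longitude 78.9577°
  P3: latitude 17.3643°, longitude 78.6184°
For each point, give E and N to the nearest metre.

P1: E 236960 m, N 1890194 m; P2: E 282980 m, N 1919395 m; P3: E 246929 m, N 1921427 m

UTM zone 44N: λ₀ = 81°, k₀ = 0.9996.
P1 (17.0811°, 78.5284°) → (236960.346, 1890193.932) m.
P2 (17.3497°, 78.9577°) → (282980.129, 1919395.007) m.
P3 (17.3643°, 78.6184°) → (246929.355, 1921426.817) m.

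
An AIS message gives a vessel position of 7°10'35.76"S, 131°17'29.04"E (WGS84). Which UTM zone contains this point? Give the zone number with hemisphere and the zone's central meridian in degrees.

Zone 52S, central meridian 129°

UTM zone = ⌊(λ + 180)/6⌋ + 1; 131.2914° ∈ [126°, 132°) → zone 52.
Hemisphere: S (φ < 0).
Central meridian λ₀ = 6×52 − 183 = 129°.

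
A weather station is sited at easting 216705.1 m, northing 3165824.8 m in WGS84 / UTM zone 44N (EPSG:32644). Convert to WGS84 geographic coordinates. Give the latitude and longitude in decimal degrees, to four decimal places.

Zone 44N: λ₀ = 81°, k₀ = 0.9996, false easting 500000 m.
Meridian distance M = (N − FN)/k₀ = 3167091.6 m.
Inverse transverse Mercator on WGS84 gives φ = 28.58850043°, λ = 78.10349967°.

lat 28.5885°, lon 78.1035°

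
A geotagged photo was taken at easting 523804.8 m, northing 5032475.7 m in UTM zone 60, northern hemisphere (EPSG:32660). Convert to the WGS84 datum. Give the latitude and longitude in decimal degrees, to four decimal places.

lat 45.4454°, lon 177.3044°

Zone 60N: λ₀ = 177°, k₀ = 0.9996, false easting 500000 m.
Meridian distance M = (N − FN)/k₀ = 5034489.5 m.
Inverse transverse Mercator on WGS84 gives φ = 45.44540007°, λ = 177.30440037°.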